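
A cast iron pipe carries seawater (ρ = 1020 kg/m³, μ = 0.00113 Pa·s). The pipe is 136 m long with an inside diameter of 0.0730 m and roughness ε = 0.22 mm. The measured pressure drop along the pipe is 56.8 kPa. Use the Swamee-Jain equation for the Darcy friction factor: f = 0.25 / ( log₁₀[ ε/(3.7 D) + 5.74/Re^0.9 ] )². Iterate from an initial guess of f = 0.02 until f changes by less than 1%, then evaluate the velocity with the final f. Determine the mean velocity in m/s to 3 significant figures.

Rearranging Darcy-Weisbach: V = √(2·ΔP·D/(f·L·ρ)). With ε/D = 0.00022/0.073 = 0.00301, iterate starting from f = 0.02:
  f = 0.02 → V = √(2·5.68e+04·0.073/(0.02·136·1020)) = 1.729 m/s; Re = ρVD/μ = 1.139e+05; f → 0.02758
  f = 0.02758 → V = 1.472 m/s; Re = 9.701e+04; f → 0.02779
Converged (Δf/f < 1%). With the final f = 0.02779: V = √(2·5.68e+04·0.073/(0.02779·136·1020)) = 1.467 m/s.

V ≈ 1.47 m/s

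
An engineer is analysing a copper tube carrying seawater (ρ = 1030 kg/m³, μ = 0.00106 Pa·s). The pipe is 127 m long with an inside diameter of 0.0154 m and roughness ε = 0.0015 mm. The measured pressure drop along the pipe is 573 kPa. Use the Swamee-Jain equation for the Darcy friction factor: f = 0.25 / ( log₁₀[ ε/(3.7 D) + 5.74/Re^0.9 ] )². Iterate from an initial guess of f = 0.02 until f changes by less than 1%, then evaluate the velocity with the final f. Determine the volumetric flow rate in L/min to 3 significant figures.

Q ≈ 27.3 L/min

Rearranging Darcy-Weisbach: V = √(2·ΔP·D/(f·L·ρ)). With ε/D = 1.5e-06/0.0154 = 9.74e-05, iterate starting from f = 0.02:
  f = 0.02 → V = √(2·5.73e+05·0.0154/(0.02·127·1030)) = 2.597 m/s; Re = ρVD/μ = 3.887e+04; f → 0.02234
  f = 0.02234 → V = 2.458 m/s; Re = 3.678e+04; f → 0.02261
  f = 0.02261 → V = 2.443 m/s; Re = 3.655e+04; f → 0.02264
Converged (Δf/f < 1%). With the final f = 0.02264: V = √(2·5.73e+05·0.0154/(0.02264·127·1030)) = 2.441 m/s.
Q = V·A = 2.441·(π/4·0.0154²) = 0.0004547 m³/s = 27.3 L/min.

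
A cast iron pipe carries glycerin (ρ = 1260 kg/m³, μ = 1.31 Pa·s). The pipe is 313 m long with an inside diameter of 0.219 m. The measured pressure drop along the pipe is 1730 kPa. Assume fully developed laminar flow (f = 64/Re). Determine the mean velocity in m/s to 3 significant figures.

V ≈ 6.32 m/s

For laminar flow, f = 64/Re with Re = ρVD/μ, so Darcy-Weisbach reduces to ΔP = 32μLV/D². Solving for V: V = ΔP·D²/(32μL) = 1.73e+06·(0.219)²/(32·1.31·313) = 6.324 m/s.
Check: Re = ρVD/μ = 1260·6.324·0.219/1.31 = 1332 < 2300, so the laminar assumption holds.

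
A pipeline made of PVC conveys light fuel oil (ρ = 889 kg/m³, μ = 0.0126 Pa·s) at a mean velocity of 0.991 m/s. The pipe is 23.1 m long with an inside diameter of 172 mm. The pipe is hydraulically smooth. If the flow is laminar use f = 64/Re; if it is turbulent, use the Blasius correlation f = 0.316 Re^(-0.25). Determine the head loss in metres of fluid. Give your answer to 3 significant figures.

Reynolds number Re = ρVD/μ = 889 · 0.991 · 0.172 / 0.0126 = 1.203e+04.
Re > 4000 → turbulent. Smooth-pipe (Blasius): f = 0.316 Re^(-0.25) = 0.316/(1.203e+04)^0.25 = 0.03018.
Darcy-Weisbach: ΔP = f(L/D)(ρV²/2) = 0.03018·(23.1/0.172)·(889·0.991²/2) = 0.03018·134.3·436.5 = 1769 Pa.
Head loss h_f = ΔP/(ρg) = 1769/(889·9.81) = 0.203 m.

h_f ≈ 0.203 m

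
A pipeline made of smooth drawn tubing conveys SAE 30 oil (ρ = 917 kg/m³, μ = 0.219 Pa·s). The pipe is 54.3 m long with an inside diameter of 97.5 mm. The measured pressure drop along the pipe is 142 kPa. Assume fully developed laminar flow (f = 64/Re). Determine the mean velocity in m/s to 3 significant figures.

For laminar flow, f = 64/Re with Re = ρVD/μ, so Darcy-Weisbach reduces to ΔP = 32μLV/D². Solving for V: V = ΔP·D²/(32μL) = 1.42e+05·(0.0975)²/(32·0.219·54.3) = 3.547 m/s.
Check: Re = ρVD/μ = 917·3.547·0.0975/0.219 = 1448 < 2300, so the laminar assumption holds.

V ≈ 3.55 m/s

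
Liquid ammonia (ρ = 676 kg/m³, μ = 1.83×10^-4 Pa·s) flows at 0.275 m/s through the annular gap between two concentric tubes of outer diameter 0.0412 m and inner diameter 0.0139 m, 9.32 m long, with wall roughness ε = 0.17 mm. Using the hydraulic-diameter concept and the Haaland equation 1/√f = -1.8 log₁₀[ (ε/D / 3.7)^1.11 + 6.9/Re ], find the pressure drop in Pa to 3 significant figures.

Hydraulic diameter D_h = 4A/P = D_o - D_i = 0.0412 - 0.0139 = 0.0273 m.
Re = ρVD_h/μ = 676·0.275·0.0273/0.000183 = 2.773e+04.
ε/D_h = 0.00017/0.0273 = 0.00623; Haaland gives 1/√f = -1.8 log₁₀[0.000834+0.000249] = 5.338, so f = 0.03509.
ΔP = f(L/D_h)(ρV²/2) = 0.03509·9.32/0.0273·25.56 = 306.2 Pa.

ΔP ≈ 306 Pa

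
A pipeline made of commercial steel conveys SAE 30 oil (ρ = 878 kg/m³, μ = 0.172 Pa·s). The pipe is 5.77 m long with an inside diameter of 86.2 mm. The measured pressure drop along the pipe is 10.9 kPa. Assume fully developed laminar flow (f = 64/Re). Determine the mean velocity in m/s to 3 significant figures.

V ≈ 2.55 m/s

For laminar flow, f = 64/Re with Re = ρVD/μ, so Darcy-Weisbach reduces to ΔP = 32μLV/D². Solving for V: V = ΔP·D²/(32μL) = 1.09e+04·(0.0862)²/(32·0.172·5.77) = 2.55 m/s.
Check: Re = ρVD/μ = 878·2.55·0.0862/0.172 = 1122 < 2300, so the laminar assumption holds.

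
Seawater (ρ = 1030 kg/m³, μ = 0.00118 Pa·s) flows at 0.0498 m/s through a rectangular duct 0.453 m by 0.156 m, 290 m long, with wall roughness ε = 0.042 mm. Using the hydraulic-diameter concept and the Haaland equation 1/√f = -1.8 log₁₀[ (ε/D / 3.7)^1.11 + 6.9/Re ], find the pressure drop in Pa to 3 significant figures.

Hydraulic diameter D_h = 4A/P = 4·(0.453·0.156)/(2·(0.453+0.156)) = 0.2827/1.218 = 0.2321 m.
Re = ρVD_h/μ = 1030·0.0498·0.2321/0.00118 = 1.009e+04.
ε/D_h = 4.2e-05/0.2321 = 0.000181; Haaland gives 1/√f = -1.8 log₁₀[1.64e-05+0.000684] = 5.678, so f = 0.03101.
ΔP = f(L/D_h)(ρV²/2) = 0.03101·290/0.2321·1.277 = 49.5 Pa.

ΔP ≈ 49.5 Pa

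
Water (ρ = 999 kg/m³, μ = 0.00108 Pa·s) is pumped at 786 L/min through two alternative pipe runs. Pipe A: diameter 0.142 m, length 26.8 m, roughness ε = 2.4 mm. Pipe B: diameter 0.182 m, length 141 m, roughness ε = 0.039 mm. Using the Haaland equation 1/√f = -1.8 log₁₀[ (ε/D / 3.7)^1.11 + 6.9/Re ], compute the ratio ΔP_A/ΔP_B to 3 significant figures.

ΔP_A/ΔP_B ≈ 1.57

Pipe A: V = Q/A = 0.0131/0.01584 = 0.8272 m/s; Re = 1.087e+05; ε/D = 0.0169; Haaland → f = 0.04612; ΔP_A = f(L/D)(ρV²/2) = 2975 Pa.
Pipe B: V = Q/A = 0.0131/0.02602 = 0.5035 m/s; Re = 8.477e+04; ε/D = 0.000214; Haaland → f = 0.01934; ΔP_B = f(L/D)(ρV²/2) = 1898 Pa.
ΔP_A/ΔP_B = 2975/1898 = 1.57.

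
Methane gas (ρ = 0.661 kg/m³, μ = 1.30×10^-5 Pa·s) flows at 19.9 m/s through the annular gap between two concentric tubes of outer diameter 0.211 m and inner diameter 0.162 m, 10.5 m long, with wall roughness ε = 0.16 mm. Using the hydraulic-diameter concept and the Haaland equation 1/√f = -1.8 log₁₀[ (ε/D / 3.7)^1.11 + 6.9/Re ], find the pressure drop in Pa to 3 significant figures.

Hydraulic diameter D_h = 4A/P = D_o - D_i = 0.211 - 0.162 = 0.049 m.
Re = ρVD_h/μ = 0.661·19.9·0.049/1.3e-05 = 4.958e+04.
ε/D_h = 0.00016/0.049 = 0.00327; Haaland gives 1/√f = -1.8 log₁₀[0.000407+0.000139] = 5.873, so f = 0.029.
ΔP = f(L/D_h)(ρV²/2) = 0.029·10.5/0.049·130.9 = 813.2 Pa.

ΔP ≈ 813 Pa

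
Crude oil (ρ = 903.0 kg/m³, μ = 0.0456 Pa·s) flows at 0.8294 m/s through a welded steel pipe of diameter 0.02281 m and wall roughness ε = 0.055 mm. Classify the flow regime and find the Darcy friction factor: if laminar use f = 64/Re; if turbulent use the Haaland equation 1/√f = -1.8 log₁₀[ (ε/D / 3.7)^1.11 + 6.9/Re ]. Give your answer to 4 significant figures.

Re = ρVD/μ = 903·0.8294·0.02281/0.0456 = 374.6.
Re < 2300 → laminar, so f = 64/Re = 0.1708 (roughness is irrelevant in laminar flow).

f ≈ 0.1708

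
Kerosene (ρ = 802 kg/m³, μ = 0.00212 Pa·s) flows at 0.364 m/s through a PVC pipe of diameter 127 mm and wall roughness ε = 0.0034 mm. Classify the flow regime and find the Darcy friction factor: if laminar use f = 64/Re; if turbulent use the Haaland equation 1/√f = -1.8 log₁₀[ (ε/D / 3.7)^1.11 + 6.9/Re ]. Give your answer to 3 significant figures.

Re = ρVD/μ = 802·0.364·0.127/0.00212 = 1.749e+04.
Re > 4000 → turbulent. ε/D = 3.4e-06/0.127 = 2.68e-05; Haaland: 1/√f = -1.8 log₁₀[1.97e-06 + 0.000395] = 6.123, so f = 0.02667.

f ≈ 0.0267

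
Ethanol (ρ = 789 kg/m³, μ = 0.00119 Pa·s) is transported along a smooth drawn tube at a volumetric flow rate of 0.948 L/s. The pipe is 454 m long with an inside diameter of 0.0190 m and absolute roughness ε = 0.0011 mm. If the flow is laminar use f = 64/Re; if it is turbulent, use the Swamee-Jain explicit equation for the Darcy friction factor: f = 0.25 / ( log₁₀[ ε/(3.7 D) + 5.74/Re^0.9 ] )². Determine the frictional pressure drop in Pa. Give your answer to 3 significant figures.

ΔP ≈ 2.30×10^6 Pa

Q = 0.948 L/s = 0.948/1000 = 0.000948 m³/s.
Cross-sectional area A = πD²/4 = π(0.019)²/4 = 0.0002835 m²; mean velocity V = Q/A = 0.000948/0.0002835 = 3.344 m/s.
Reynolds number Re = ρVD/μ = 789 · 3.344 · 0.019 / 0.00119 = 4.212e+04.
Re > 4000 → turbulent. Relative roughness ε/D = 1.1e-06/0.019 = 5.79e-05. Swamee-Jain: f = 0.25/(log₁₀[5.79e-05/3.7 + 5.74/4.212e+04^0.9])² = 0.25/(log₁₀[1.56e-05 + 0.000395])² = 0.25/(-3.386)² = 0.0218.
Darcy-Weisbach: ΔP = f(L/D)(ρV²/2) = 0.0218·(454/0.019)·(789·3.344²/2) = 0.0218·2.389e+04·4410 = 2.298e+06 Pa.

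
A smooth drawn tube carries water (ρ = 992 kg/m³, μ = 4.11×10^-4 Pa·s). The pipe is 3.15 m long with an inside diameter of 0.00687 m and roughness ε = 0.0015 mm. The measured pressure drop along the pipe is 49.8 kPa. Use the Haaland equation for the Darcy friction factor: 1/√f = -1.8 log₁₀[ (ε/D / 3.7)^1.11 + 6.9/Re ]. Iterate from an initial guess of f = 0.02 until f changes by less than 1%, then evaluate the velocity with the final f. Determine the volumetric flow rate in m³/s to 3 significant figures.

Rearranging Darcy-Weisbach: V = √(2·ΔP·D/(f·L·ρ)). With ε/D = 1.5e-06/0.00687 = 0.000218, iterate starting from f = 0.02:
  f = 0.02 → V = √(2·4.98e+04·0.00687/(0.02·3.15·992)) = 3.309 m/s; Re = ρVD/μ = 5.487e+04; f → 0.02098
  f = 0.02098 → V = 3.231 m/s; Re = 5.357e+04; f → 0.02108
Converged (Δf/f < 1%). With the final f = 0.02108: V = √(2·4.98e+04·0.00687/(0.02108·3.15·992)) = 3.223 m/s.
Q = V·A = 3.223·(π/4·0.00687²) = 0.0001195 m³/s = 1.19×10^-4 m³/s.

Q ≈ 1.19×10^-4 m³/s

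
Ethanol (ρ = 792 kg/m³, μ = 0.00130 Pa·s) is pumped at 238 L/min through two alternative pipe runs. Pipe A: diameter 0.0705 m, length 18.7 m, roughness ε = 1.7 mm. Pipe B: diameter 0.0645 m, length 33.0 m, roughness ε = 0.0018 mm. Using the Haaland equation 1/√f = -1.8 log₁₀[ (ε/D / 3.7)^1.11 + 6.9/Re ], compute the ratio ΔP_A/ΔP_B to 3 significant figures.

Pipe A: V = Q/A = 0.003967/0.003904 = 1.016 m/s; Re = 4.364e+04; ε/D = 0.0241; Haaland → f = 0.05321; ΔP_A = f(L/D)(ρV²/2) = 5771 Pa.
Pipe B: V = Q/A = 0.003967/0.003267 = 1.214 m/s; Re = 4.77e+04; ε/D = 2.79e-05; Haaland → f = 0.021; ΔP_B = f(L/D)(ρV²/2) = 6271 Pa.
ΔP_A/ΔP_B = 5771/6271 = 0.920.

ΔP_A/ΔP_B ≈ 0.920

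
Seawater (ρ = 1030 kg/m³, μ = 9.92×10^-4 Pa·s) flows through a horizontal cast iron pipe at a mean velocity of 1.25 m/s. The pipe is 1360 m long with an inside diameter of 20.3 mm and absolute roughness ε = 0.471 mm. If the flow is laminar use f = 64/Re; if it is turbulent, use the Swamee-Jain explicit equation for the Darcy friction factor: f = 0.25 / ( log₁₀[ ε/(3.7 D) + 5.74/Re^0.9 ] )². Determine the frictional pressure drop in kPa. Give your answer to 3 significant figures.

ΔP ≈ 2880 kPa

Reynolds number Re = ρVD/μ = 1030 · 1.25 · 0.0203 / 0.000992 = 2.635e+04.
Re > 4000 → turbulent. Relative roughness ε/D = 0.000471/0.0203 = 0.0232. Swamee-Jain: f = 0.25/(log₁₀[0.0232/3.7 + 5.74/2.635e+04^0.9])² = 0.25/(log₁₀[0.00627 + 0.000603])² = 0.25/(-2.163)² = 0.05344.
Darcy-Weisbach: ΔP = f(L/D)(ρV²/2) = 0.05344·(1360/0.0203)·(1030·1.25²/2) = 0.05344·6.7e+04·804.7 = 2.881e+06 Pa.
ΔP = 2.881e+06 Pa = 2880 kPa.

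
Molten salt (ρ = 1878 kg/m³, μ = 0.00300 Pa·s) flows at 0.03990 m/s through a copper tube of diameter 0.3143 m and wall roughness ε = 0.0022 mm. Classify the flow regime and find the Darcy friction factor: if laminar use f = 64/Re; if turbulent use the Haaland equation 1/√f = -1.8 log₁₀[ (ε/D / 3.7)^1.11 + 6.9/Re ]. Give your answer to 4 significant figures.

Re = ρVD/μ = 1878·0.0399·0.3143/0.003 = 7850.
Re > 4000 → turbulent. ε/D = 2.2e-06/0.3143 = 7e-06; Haaland: 1/√f = -1.8 log₁₀[4.44e-07 + 0.000879] = 5.5, so f = 0.03305.

f ≈ 0.03305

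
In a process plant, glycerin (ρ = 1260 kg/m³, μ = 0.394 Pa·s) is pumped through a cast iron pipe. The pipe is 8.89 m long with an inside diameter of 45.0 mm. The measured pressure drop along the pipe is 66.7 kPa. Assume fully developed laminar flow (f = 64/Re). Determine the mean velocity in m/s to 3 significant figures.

V ≈ 1.21 m/s

For laminar flow, f = 64/Re with Re = ρVD/μ, so Darcy-Weisbach reduces to ΔP = 32μLV/D². Solving for V: V = ΔP·D²/(32μL) = 6.67e+04·(0.045)²/(32·0.394·8.89) = 1.205 m/s.
Check: Re = ρVD/μ = 1260·1.205·0.045/0.394 = 173.4 < 2300, so the laminar assumption holds.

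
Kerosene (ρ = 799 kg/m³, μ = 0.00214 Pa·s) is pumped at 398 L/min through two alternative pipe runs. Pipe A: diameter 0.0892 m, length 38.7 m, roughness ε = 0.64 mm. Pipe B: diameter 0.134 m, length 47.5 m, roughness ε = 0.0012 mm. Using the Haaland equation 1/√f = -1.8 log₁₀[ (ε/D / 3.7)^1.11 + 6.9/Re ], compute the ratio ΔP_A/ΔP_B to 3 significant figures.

ΔP_A/ΔP_B ≈ 9.05

Pipe A: V = Q/A = 0.006633/0.006249 = 1.061 m/s; Re = 3.535e+04; ε/D = 0.00717; Haaland → f = 0.03591; ΔP_A = f(L/D)(ρV²/2) = 7014 Pa.
Pipe B: V = Q/A = 0.006633/0.0141 = 0.4704 m/s; Re = 2.353e+04; ε/D = 8.96e-06; Haaland → f = 0.02474; ΔP_B = f(L/D)(ρV²/2) = 775.2 Pa.
ΔP_A/ΔP_B = 7014/775.2 = 9.05.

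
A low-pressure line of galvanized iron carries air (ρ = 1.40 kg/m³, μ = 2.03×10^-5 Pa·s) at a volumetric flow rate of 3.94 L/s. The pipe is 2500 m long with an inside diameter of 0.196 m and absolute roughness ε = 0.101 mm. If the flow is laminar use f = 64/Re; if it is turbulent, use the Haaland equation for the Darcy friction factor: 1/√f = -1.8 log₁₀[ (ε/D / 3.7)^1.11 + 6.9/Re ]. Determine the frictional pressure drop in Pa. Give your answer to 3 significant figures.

ΔP ≈ 5.52 Pa

Q = 3.94 L/s = 3.94/1000 = 0.00394 m³/s.
Cross-sectional area A = πD²/4 = π(0.196)²/4 = 0.03017 m²; mean velocity V = Q/A = 0.00394/0.03017 = 0.1306 m/s.
Reynolds number Re = ρVD/μ = 1.4 · 0.1306 · 0.196 / 2.03e-05 = 1765.
Re < 2300 → laminar flow, so f = 64/Re = 64/1765 = 0.03626 (the turbulent correlation is not needed).
Darcy-Weisbach: ΔP = f(L/D)(ρV²/2) = 0.03626·(2500/0.196)·(1.4·0.1306²/2) = 0.03626·1.276e+04·0.01194 = 5.52 Pa.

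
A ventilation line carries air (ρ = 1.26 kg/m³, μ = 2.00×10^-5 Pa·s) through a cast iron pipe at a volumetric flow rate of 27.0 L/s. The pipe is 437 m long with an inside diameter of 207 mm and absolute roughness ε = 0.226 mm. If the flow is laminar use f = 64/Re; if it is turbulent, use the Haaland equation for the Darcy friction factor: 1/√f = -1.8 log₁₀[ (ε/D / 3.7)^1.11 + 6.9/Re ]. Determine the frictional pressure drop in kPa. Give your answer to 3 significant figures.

ΔP ≈ 0.0274 kPa

Q = 27.0 L/s = 27.0/1000 = 0.027 m³/s.
Cross-sectional area A = πD²/4 = π(0.207)²/4 = 0.03365 m²; mean velocity V = Q/A = 0.027/0.03365 = 0.8023 m/s.
Reynolds number Re = ρVD/μ = 1.26 · 0.8023 · 0.207 / 2e-05 = 1.046e+04.
Re > 4000 → turbulent. Relative roughness ε/D = 0.000226/0.207 = 0.00109. Haaland: 1/√f = -1.8 log₁₀[(0.00109/3.7)^1.11 + 6.9/1.046e+04] = -1.8 log₁₀[0.000121 + 0.000659] = 5.594, so f = 0.03196.
Darcy-Weisbach: ΔP = f(L/D)(ρV²/2) = 0.03196·(437/0.207)·(1.26·0.8023²/2) = 0.03196·2111·0.4055 = 27.36 Pa.
ΔP = 27.36 Pa = 0.0274 kPa.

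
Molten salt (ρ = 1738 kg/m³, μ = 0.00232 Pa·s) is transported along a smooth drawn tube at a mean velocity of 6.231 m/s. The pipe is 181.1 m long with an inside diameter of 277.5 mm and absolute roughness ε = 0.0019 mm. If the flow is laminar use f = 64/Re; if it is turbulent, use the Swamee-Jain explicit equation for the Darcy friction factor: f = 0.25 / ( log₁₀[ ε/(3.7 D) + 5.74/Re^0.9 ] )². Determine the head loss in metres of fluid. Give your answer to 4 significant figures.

Reynolds number Re = ρVD/μ = 1738 · 6.231 · 0.2775 / 0.00232 = 1.295e+06.
Re > 4000 → turbulent. Relative roughness ε/D = 1.9e-06/0.2775 = 6.85e-06. Swamee-Jain: f = 0.25/(log₁₀[6.85e-06/3.7 + 5.74/1.295e+06^0.9])² = 0.25/(log₁₀[1.85e-06 + 1.81e-05])² = 0.25/(-4.7)² = 0.01132.
Darcy-Weisbach: ΔP = f(L/D)(ρV²/2) = 0.01132·(181.1/0.2775)·(1738·6.231²/2) = 0.01132·652.6·3.374e+04 = 2.492e+05 Pa.
Head loss h_f = ΔP/(ρg) = 2.492e+05/(1738·9.81) = 14.62 m.

h_f ≈ 14.62 m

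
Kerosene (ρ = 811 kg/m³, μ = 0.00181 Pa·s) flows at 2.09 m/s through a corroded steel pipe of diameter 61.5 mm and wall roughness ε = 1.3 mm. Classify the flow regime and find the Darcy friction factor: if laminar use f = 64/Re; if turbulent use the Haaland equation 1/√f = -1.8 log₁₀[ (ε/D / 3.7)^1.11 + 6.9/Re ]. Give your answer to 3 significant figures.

f ≈ 0.0504

Re = ρVD/μ = 811·2.09·0.0615/0.00181 = 5.759e+04.
Re > 4000 → turbulent. ε/D = 0.0013/0.0615 = 0.0211; Haaland: 1/√f = -1.8 log₁₀[0.00324 + 0.00012] = 4.453, so f = 0.05042.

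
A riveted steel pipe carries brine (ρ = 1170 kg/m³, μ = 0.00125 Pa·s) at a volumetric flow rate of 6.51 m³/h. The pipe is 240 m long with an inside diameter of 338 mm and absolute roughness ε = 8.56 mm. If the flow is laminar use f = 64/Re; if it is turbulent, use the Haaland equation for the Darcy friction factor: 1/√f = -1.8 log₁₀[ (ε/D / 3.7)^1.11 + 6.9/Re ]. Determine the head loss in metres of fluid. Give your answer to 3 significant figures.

h_f ≈ 8.59×10^-4 m

Q = 6.51 m³/h = 6.51/3600 = 0.001808 m³/s.
Cross-sectional area A = πD²/4 = π(0.338)²/4 = 0.08973 m²; mean velocity V = Q/A = 0.001808/0.08973 = 0.02015 m/s.
Reynolds number Re = ρVD/μ = 1170 · 0.02015 · 0.338 / 0.00125 = 6376.
Re > 4000 → turbulent. Relative roughness ε/D = 0.00856/0.338 = 0.0253. Haaland: 1/√f = -1.8 log₁₀[(0.0253/3.7)^1.11 + 6.9/6376] = -1.8 log₁₀[0.00396 + 0.00108] = 4.136, so f = 0.05846.
Darcy-Weisbach: ΔP = f(L/D)(ρV²/2) = 0.05846·(240/0.338)·(1170·0.02015²/2) = 0.05846·710.1·0.2376 = 9.863 Pa.
Head loss h_f = ΔP/(ρg) = 9.863/(1170·9.81) = 8.59×10^-4 m.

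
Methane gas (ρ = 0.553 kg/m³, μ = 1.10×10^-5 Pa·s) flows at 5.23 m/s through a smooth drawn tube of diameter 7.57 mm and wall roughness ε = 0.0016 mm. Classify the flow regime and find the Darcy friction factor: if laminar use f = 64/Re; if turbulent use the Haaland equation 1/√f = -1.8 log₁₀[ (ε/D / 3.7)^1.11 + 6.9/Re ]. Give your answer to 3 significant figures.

Re = ρVD/μ = 0.553·5.23·0.00757/1.1e-05 = 1990.
Re < 2300 → laminar, so f = 64/Re = 0.03216 (roughness is irrelevant in laminar flow).

f ≈ 0.0322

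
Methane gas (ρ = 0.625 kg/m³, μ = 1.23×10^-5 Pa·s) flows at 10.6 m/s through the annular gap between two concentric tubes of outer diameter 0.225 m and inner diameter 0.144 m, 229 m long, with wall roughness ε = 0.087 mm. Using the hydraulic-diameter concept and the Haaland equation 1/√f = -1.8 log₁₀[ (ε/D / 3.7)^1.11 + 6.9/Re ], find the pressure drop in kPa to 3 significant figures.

Hydraulic diameter D_h = 4A/P = D_o - D_i = 0.225 - 0.144 = 0.081 m.
Re = ρVD_h/μ = 0.625·10.6·0.081/1.23e-05 = 4.363e+04.
ε/D_h = 8.7e-05/0.081 = 0.00107; Haaland gives 1/√f = -1.8 log₁₀[0.000119+0.000158] = 6.404, so f = 0.02438.
ΔP = f(L/D_h)(ρV²/2) = 0.02438·229/0.081·35.11 = 2420 Pa.
ΔP = 2.42 kPa.

ΔP ≈ 2.42 kPa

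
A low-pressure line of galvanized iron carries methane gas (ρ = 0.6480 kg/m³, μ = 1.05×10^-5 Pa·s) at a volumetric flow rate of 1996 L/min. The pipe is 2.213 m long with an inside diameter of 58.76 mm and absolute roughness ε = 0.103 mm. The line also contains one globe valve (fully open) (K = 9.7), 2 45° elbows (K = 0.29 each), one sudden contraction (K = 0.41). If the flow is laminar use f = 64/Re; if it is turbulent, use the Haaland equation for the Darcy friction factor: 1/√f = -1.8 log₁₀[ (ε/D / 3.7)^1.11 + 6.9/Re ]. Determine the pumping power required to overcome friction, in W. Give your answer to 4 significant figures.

P ≈ 18.93 W

Q = 1996 L/min = 1996/60000 = 0.03327 m³/s.
Cross-sectional area A = πD²/4 = π(0.05876)²/4 = 0.002712 m²; mean velocity V = Q/A = 0.03327/0.002712 = 12.27 m/s.
Reynolds number Re = ρVD/μ = 0.648 · 12.27 · 0.05876 / 1.05e-05 = 4.449e+04.
Re > 4000 → turbulent. Relative roughness ε/D = 0.000103/0.05876 = 0.00175. Haaland: 1/√f = -1.8 log₁₀[(0.00175/3.7)^1.11 + 6.9/4.449e+04] = -1.8 log₁₀[0.000204 + 0.000155] = 6.2, so f = 0.02601.
Total minor-loss coefficient ΣK = 1·9.7 + 2·0.29 + 1·0.41 = 10.7.
ΔP = [f·L/D + ΣK]·(ρV²/2) = [0.02601·2.213/0.05876 + 10.7]·(0.648·12.27²/2) = [0.9796 + 10.7]·48.76 = 569 Pa.
Pumping power P = QΔP = 0.03327·569 = 18.929 W = 18.93 W.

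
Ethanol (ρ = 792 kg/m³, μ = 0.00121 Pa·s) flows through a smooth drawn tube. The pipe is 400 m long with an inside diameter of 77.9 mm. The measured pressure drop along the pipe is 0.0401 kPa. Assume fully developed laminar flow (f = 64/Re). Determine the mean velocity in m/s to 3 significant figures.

V ≈ 0.0157 m/s

For laminar flow, f = 64/Re with Re = ρVD/μ, so Darcy-Weisbach reduces to ΔP = 32μLV/D². Solving for V: V = ΔP·D²/(32μL) = 40.1·(0.0779)²/(32·0.00121·400) = 0.01571 m/s.
Check: Re = ρVD/μ = 792·0.01571·0.0779/0.00121 = 801.1 < 2300, so the laminar assumption holds.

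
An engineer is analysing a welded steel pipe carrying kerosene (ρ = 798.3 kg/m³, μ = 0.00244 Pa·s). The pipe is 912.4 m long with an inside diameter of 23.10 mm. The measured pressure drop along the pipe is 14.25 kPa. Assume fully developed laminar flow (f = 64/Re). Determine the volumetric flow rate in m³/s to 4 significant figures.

Q ≈ 4.473×10^-5 m³/s

For laminar flow, f = 64/Re with Re = ρVD/μ, so Darcy-Weisbach reduces to ΔP = 32μLV/D². Solving for V: V = ΔP·D²/(32μL) = 1.425e+04·(0.0231)²/(32·0.00244·912.4) = 0.1067 m/s.
Check: Re = ρVD/μ = 798.3·0.1067·0.0231/0.00244 = 806.7 < 2300, so the laminar assumption holds.
Q = V·A = 0.1067·(π/4·0.0231²) = 4.473e-05 m³/s = 4.473×10^-5 m³/s.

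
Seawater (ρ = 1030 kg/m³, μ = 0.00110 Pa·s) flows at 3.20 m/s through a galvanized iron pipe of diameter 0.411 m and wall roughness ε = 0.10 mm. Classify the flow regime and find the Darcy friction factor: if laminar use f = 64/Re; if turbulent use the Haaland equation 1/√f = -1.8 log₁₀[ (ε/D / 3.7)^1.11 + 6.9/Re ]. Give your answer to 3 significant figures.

Re = ρVD/μ = 1030·3.2·0.411/0.0011 = 1.232e+06.
Re > 4000 → turbulent. ε/D = 0.0001/0.411 = 0.000243; Haaland: 1/√f = -1.8 log₁₀[2.28e-05 + 5.6e-06] = 8.184, so f = 0.01493.

f ≈ 0.0149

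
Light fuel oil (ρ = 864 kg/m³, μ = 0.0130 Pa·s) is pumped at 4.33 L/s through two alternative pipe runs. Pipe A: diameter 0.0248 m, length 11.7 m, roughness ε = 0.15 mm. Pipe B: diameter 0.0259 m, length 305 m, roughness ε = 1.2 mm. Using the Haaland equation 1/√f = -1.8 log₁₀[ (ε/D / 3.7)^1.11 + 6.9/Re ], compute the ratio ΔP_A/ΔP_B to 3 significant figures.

Pipe A: V = Q/A = 0.00433/0.0004831 = 8.964 m/s; Re = 1.477e+04; ε/D = 0.00605; Haaland → f = 0.03683; ΔP_A = f(L/D)(ρV²/2) = 6.032e+05 Pa.
Pipe B: V = Q/A = 0.00433/0.0005269 = 8.219 m/s; Re = 1.415e+04; ε/D = 0.0463; Haaland → f = 0.071; ΔP_B = f(L/D)(ρV²/2) = 2.44e+07 Pa.
ΔP_A/ΔP_B = 6.032e+05/2.44e+07 = 0.0247.

ΔP_A/ΔP_B ≈ 0.0247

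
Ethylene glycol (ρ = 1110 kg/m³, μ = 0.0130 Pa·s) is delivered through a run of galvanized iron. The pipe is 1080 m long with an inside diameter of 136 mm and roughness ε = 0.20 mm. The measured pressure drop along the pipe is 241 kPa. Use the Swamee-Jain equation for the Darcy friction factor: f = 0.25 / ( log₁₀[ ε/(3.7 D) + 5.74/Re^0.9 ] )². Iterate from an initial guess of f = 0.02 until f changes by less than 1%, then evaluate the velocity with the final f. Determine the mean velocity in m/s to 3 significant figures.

V ≈ 1.34 m/s

Rearranging Darcy-Weisbach: V = √(2·ΔP·D/(f·L·ρ)). With ε/D = 0.0002/0.136 = 0.00147, iterate starting from f = 0.02:
  f = 0.02 → V = √(2·2.41e+05·0.136/(0.02·1080·1110)) = 1.654 m/s; Re = ρVD/μ = 1.92e+04; f → 0.0293
  f = 0.0293 → V = 1.366 m/s; Re = 1.586e+04; f → 0.03035
  f = 0.03035 → V = 1.342 m/s; Re = 1.559e+04; f → 0.03046
Converged (Δf/f < 1%). With the final f = 0.03046: V = √(2·2.41e+05·0.136/(0.03046·1080·1110)) = 1.34 m/s.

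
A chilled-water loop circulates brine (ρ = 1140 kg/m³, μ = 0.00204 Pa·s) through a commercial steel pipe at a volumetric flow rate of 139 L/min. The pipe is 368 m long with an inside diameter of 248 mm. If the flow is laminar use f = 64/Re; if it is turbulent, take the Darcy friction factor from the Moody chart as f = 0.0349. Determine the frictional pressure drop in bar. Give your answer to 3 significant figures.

ΔP ≈ 6.79×10^-4 bar

Q = 139 L/min = 139/60000 = 0.002317 m³/s.
Cross-sectional area A = πD²/4 = π(0.248)²/4 = 0.04831 m²; mean velocity V = Q/A = 0.002317/0.04831 = 0.04796 m/s.
Reynolds number Re = ρVD/μ = 1140 · 0.04796 · 0.248 / 0.00204 = 6647.
Re > 4000 → turbulent; use the Moody-chart value f = 0.0349.
Darcy-Weisbach: ΔP = f(L/D)(ρV²/2) = 0.0349·(368/0.248)·(1140·0.04796²/2) = 0.0349·1484·1.311 = 67.89 Pa.
ΔP = 67.89 Pa = 6.79×10^-4 bar.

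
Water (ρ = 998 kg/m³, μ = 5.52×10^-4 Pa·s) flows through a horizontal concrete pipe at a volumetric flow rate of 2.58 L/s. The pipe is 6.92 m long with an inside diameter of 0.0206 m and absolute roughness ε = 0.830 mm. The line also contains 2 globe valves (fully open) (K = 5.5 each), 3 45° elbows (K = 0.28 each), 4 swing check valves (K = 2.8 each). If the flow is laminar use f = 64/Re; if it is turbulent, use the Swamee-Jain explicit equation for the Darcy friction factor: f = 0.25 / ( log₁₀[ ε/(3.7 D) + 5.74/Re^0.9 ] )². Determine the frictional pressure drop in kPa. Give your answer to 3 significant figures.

Q = 2.58 L/s = 2.58/1000 = 0.00258 m³/s.
Cross-sectional area A = πD²/4 = π(0.0206)²/4 = 0.0003333 m²; mean velocity V = Q/A = 0.00258/0.0003333 = 7.741 m/s.
Reynolds number Re = ρVD/μ = 998 · 7.741 · 0.0206 / 0.000552 = 2.883e+05.
Re > 4000 → turbulent. Relative roughness ε/D = 0.00083/0.0206 = 0.0403. Swamee-Jain: f = 0.25/(log₁₀[0.0403/3.7 + 5.74/2.883e+05^0.9])² = 0.25/(log₁₀[0.0109 + 7e-05])² = 0.25/(-1.96)² = 0.06506.
Total minor-loss coefficient ΣK = 2·5.5 + 3·0.28 + 4·2.8 = 23.
ΔP = [f·L/D + ΣK]·(ρV²/2) = [0.06506·6.92/0.0206 + 23]·(998·7.741²/2) = [21.86 + 23]·2.99e+04 = 1.342e+06 Pa.
ΔP = 1.342e+06 Pa = 1340 kPa.

ΔP ≈ 1340 kPa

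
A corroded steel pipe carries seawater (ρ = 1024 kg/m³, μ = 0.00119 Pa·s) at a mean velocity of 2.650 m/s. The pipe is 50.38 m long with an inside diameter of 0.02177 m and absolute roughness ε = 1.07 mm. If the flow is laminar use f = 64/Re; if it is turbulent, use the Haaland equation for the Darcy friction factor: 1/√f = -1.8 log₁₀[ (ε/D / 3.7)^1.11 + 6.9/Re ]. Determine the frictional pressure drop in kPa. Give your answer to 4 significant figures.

Reynolds number Re = ρVD/μ = 1024 · 2.65 · 0.02177 / 0.00119 = 4.964e+04.
Re > 4000 → turbulent. Relative roughness ε/D = 0.00107/0.02177 = 0.0492. Haaland: 1/√f = -1.8 log₁₀[(0.0492/3.7)^1.11 + 6.9/4.964e+04] = -1.8 log₁₀[0.00826 + 0.000139] = 3.737, so f = 0.07162.
Darcy-Weisbach: ΔP = f(L/D)(ρV²/2) = 0.07162·(50.38/0.02177)·(1024·2.65²/2) = 0.07162·2314·3596 = 5.96e+05 Pa.
ΔP = 5.96e+05 Pa = 596.0 kPa.

ΔP ≈ 596.0 kPa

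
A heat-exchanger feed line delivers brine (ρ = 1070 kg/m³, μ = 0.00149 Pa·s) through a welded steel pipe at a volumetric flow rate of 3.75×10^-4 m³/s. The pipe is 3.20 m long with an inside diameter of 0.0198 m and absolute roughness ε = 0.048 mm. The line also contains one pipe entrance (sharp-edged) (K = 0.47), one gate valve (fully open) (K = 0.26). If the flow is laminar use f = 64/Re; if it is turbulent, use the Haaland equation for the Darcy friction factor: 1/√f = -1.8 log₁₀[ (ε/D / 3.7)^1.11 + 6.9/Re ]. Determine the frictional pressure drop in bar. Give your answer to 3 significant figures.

Cross-sectional area A = πD²/4 = π(0.0198)²/4 = 0.0003079 m²; mean velocity V = Q/A = 0.000375/0.0003079 = 1.218 m/s.
Reynolds number Re = ρVD/μ = 1070 · 1.218 · 0.0198 / 0.00149 = 1.732e+04.
Re > 4000 → turbulent. Relative roughness ε/D = 4.8e-05/0.0198 = 0.00242. Haaland: 1/√f = -1.8 log₁₀[(0.00242/3.7)^1.11 + 6.9/1.732e+04] = -1.8 log₁₀[0.000293 + 0.000398] = 5.689, so f = 0.0309.
Total minor-loss coefficient ΣK = 1·0.47 + 1·0.26 = 0.73.
ΔP = [f·L/D + ΣK]·(ρV²/2) = [0.0309·3.2/0.0198 + 0.73]·(1070·1.218²/2) = [4.994 + 0.73]·793.6 = 4542 Pa.
ΔP = 4542 Pa = 0.0454 bar.

ΔP ≈ 0.0454 bar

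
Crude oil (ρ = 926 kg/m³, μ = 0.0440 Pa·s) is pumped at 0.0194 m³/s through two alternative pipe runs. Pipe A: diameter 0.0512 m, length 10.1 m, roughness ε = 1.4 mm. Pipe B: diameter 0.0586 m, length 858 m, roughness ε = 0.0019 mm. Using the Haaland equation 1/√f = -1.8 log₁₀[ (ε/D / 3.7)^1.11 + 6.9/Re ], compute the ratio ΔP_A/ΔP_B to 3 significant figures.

Pipe A: V = Q/A = 0.0194/0.002059 = 9.423 m/s; Re = 1.015e+04; ε/D = 0.0273; Haaland → f = 0.05823; ΔP_A = f(L/D)(ρV²/2) = 4.722e+05 Pa.
Pipe B: V = Q/A = 0.0194/0.002697 = 7.193 m/s; Re = 8871; ε/D = 3.24e-05; Haaland → f = 0.03196; ΔP_B = f(L/D)(ρV²/2) = 1.121e+07 Pa.
ΔP_A/ΔP_B = 4.722e+05/1.121e+07 = 0.0421.

ΔP_A/ΔP_B ≈ 0.0421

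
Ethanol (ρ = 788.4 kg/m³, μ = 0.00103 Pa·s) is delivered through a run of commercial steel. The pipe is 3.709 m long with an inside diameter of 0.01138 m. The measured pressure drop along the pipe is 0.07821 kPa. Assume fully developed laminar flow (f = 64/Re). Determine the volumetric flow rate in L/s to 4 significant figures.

For laminar flow, f = 64/Re with Re = ρVD/μ, so Darcy-Weisbach reduces to ΔP = 32μLV/D². Solving for V: V = ΔP·D²/(32μL) = 78.21·(0.01138)²/(32·0.00103·3.709) = 0.08285 m/s.
Check: Re = ρVD/μ = 788.4·0.08285·0.01138/0.00103 = 721.7 < 2300, so the laminar assumption holds.
Q = V·A = 0.08285·(π/4·0.01138²) = 8.427e-06 m³/s = 0.008427 L/s.

Q ≈ 0.008427 L/s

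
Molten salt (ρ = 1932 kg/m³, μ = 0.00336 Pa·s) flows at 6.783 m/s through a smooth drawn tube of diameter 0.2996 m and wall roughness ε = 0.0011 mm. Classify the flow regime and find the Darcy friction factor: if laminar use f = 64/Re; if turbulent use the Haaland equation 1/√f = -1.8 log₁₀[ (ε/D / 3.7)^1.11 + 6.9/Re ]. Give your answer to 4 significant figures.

f ≈ 0.01136

Re = ρVD/μ = 1932·6.783·0.2996/0.00336 = 1.169e+06.
Re > 4000 → turbulent. ε/D = 1.1e-06/0.2996 = 3.67e-06; Haaland: 1/√f = -1.8 log₁₀[2.17e-07 + 5.9e-06] = 9.384, so f = 0.01136.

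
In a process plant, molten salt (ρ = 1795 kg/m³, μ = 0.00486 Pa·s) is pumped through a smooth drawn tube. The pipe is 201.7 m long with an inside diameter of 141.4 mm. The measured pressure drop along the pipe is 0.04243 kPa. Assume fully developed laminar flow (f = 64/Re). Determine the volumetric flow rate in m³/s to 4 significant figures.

For laminar flow, f = 64/Re with Re = ρVD/μ, so Darcy-Weisbach reduces to ΔP = 32μLV/D². Solving for V: V = ΔP·D²/(32μL) = 42.43·(0.1414)²/(32·0.00486·201.7) = 0.02704 m/s.
Check: Re = ρVD/μ = 1795·0.02704·0.1414/0.00486 = 1412 < 2300, so the laminar assumption holds.
Q = V·A = 0.02704·(π/4·0.1414²) = 0.0004247 m³/s = 4.247×10^-4 m³/s.

Q ≈ 4.247×10^-4 m³/s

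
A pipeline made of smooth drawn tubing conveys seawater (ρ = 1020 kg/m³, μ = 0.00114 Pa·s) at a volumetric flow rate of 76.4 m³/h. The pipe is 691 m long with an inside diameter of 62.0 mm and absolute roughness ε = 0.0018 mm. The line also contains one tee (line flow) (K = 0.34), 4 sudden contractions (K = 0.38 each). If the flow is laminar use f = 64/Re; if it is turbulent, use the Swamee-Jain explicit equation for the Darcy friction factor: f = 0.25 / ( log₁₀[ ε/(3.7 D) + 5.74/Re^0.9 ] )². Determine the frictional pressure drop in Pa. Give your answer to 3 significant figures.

ΔP ≈ 4.00×10^6 Pa

Q = 76.4 m³/h = 76.4/3600 = 0.02122 m³/s.
Cross-sectional area A = πD²/4 = π(0.062)²/4 = 0.003019 m²; mean velocity V = Q/A = 0.02122/0.003019 = 7.029 m/s.
Reynolds number Re = ρVD/μ = 1020 · 7.029 · 0.062 / 0.00114 = 3.899e+05.
Re > 4000 → turbulent. Relative roughness ε/D = 1.8e-06/0.062 = 2.9e-05. Swamee-Jain: f = 0.25/(log₁₀[2.9e-05/3.7 + 5.74/3.899e+05^0.9])² = 0.25/(log₁₀[7.85e-06 + 5.33e-05])² = 0.25/(-4.213)² = 0.01408.
Total minor-loss coefficient ΣK = 1·0.34 + 4·0.38 = 1.86.
ΔP = [f·L/D + ΣK]·(ρV²/2) = [0.01408·691/0.062 + 1.86]·(1020·7.029²/2) = [157 + 1.86]·2.52e+04 = 4.002e+06 Pa.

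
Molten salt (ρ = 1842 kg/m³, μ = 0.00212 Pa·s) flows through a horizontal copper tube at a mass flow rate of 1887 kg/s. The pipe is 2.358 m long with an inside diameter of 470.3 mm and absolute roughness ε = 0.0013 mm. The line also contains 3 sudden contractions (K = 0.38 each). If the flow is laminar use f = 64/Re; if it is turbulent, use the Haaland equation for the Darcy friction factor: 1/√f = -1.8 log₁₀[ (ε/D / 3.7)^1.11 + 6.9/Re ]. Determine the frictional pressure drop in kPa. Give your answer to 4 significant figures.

ΔP ≈ 38.14 kPa

A = πD²/4 = π(0.4703)²/4 = 0.1737 m²; mean velocity V = ṁ/(ρA) = 1887/(1842 · 0.1737) = 5.897 m/s.
Reynolds number Re = ρVD/μ = 1842 · 5.897 · 0.4703 / 0.00212 = 2.41e+06.
Re > 4000 → turbulent. Relative roughness ε/D = 1.3e-06/0.4703 = 2.76e-06. Haaland: 1/√f = -1.8 log₁₀[(2.76e-06/3.7)^1.11 + 6.9/2.41e+06] = -1.8 log₁₀[1.58e-07 + 2.86e-06] = 9.936, so f = 0.01013.
Total minor-loss coefficient ΣK = 3·0.38 = 1.14.
ΔP = [f·L/D + ΣK]·(ρV²/2) = [0.01013·2.358/0.4703 + 1.14]·(1842·5.897²/2) = [0.05079 + 1.14]·3.203e+04 = 3.814e+04 Pa.
ΔP = 3.814e+04 Pa = 38.14 kPa.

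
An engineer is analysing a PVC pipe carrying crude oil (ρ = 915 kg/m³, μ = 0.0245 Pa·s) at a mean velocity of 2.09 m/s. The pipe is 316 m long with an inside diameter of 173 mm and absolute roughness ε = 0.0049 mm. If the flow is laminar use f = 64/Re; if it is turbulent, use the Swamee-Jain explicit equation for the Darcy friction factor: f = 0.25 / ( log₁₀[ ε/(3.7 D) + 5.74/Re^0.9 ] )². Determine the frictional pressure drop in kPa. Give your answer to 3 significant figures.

ΔP ≈ 104 kPa

Reynolds number Re = ρVD/μ = 915 · 2.09 · 0.173 / 0.0245 = 1.35e+04.
Re > 4000 → turbulent. Relative roughness ε/D = 4.9e-06/0.173 = 2.83e-05. Swamee-Jain: f = 0.25/(log₁₀[2.83e-05/3.7 + 5.74/1.35e+04^0.9])² = 0.25/(log₁₀[7.66e-06 + 0.0011])² = 0.25/(-2.955)² = 0.02862.
Darcy-Weisbach: ΔP = f(L/D)(ρV²/2) = 0.02862·(316/0.173)·(915·2.09²/2) = 0.02862·1827·1998 = 1.045e+05 Pa.
ΔP = 1.045e+05 Pa = 104 kPa.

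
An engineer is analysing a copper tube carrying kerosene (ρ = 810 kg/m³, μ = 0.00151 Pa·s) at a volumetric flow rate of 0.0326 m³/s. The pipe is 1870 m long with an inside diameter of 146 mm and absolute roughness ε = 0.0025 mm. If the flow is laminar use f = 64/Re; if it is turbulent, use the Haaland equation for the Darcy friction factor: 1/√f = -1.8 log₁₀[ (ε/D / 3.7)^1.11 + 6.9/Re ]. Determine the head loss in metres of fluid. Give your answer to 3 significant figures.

Cross-sectional area A = πD²/4 = π(0.146)²/4 = 0.01674 m²; mean velocity V = Q/A = 0.0326/0.01674 = 1.947 m/s.
Reynolds number Re = ρVD/μ = 810 · 1.947 · 0.146 / 0.00151 = 1.525e+05.
Re > 4000 → turbulent. Relative roughness ε/D = 2.5e-06/0.146 = 1.71e-05. Haaland: 1/√f = -1.8 log₁₀[(1.71e-05/3.7)^1.11 + 6.9/1.525e+05] = -1.8 log₁₀[1.2e-06 + 4.52e-05] = 7.8, so f = 0.01644.
Darcy-Weisbach: ΔP = f(L/D)(ρV²/2) = 0.01644·(1870/0.146)·(810·1.947²/2) = 0.01644·1.281e+04·1536 = 3.233e+05 Pa.
Head loss h_f = ΔP/(ρg) = 3.233e+05/(810·9.81) = 40.7 m.

h_f ≈ 40.7 m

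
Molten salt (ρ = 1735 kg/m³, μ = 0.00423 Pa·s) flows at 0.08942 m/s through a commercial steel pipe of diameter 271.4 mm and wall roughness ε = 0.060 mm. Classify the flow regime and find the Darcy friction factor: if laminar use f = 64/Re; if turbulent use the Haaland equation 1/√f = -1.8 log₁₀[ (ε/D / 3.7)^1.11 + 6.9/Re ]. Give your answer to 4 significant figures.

f ≈ 0.03117

Re = ρVD/μ = 1735·0.08942·0.2714/0.00423 = 9954.
Re > 4000 → turbulent. ε/D = 6e-05/0.2714 = 0.000221; Haaland: 1/√f = -1.8 log₁₀[2.05e-05 + 0.000693] = 5.664, so f = 0.03117.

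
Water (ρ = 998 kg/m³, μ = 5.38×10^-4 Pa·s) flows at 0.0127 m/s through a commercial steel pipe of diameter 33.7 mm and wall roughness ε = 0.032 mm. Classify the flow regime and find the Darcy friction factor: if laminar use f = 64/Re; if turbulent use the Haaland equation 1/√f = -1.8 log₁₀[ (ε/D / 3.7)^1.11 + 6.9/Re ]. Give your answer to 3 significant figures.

f ≈ 0.0806

Re = ρVD/μ = 998·0.0127·0.0337/0.000538 = 793.9.
Re < 2300 → laminar, so f = 64/Re = 0.08061 (roughness is irrelevant in laminar flow).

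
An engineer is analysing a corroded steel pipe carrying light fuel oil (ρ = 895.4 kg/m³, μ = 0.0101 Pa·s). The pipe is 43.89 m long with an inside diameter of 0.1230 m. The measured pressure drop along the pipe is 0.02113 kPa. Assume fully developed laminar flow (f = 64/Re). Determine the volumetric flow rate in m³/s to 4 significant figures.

For laminar flow, f = 64/Re with Re = ρVD/μ, so Darcy-Weisbach reduces to ΔP = 32μLV/D². Solving for V: V = ΔP·D²/(32μL) = 21.13·(0.123)²/(32·0.0101·43.89) = 0.02254 m/s.
Check: Re = ρVD/μ = 895.4·0.02254·0.123/0.0101 = 245.7 < 2300, so the laminar assumption holds.
Q = V·A = 0.02254·(π/4·0.123²) = 0.0002678 m³/s = 2.678×10^-4 m³/s.

Q ≈ 2.678×10^-4 m³/s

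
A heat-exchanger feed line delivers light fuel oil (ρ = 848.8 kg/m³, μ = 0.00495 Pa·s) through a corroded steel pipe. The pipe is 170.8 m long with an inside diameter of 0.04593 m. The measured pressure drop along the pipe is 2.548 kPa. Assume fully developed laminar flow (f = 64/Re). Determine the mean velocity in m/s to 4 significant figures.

V ≈ 0.1987 m/s

For laminar flow, f = 64/Re with Re = ρVD/μ, so Darcy-Weisbach reduces to ΔP = 32μLV/D². Solving for V: V = ΔP·D²/(32μL) = 2548·(0.04593)²/(32·0.00495·170.8) = 0.1987 m/s.
Check: Re = ρVD/μ = 848.8·0.1987·0.04593/0.00495 = 1565 < 2300, so the laminar assumption holds.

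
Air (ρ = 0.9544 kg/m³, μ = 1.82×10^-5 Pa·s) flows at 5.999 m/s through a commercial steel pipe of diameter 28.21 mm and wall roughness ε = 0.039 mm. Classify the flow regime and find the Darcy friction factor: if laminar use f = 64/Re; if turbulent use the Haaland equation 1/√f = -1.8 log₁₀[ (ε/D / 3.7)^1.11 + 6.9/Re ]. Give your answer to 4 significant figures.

f ≈ 0.03363

Re = ρVD/μ = 0.9544·5.999·0.02821/1.82e-05 = 8874.
Re > 4000 → turbulent. ε/D = 3.9e-05/0.02821 = 0.00138; Haaland: 1/√f = -1.8 log₁₀[0.000157 + 0.000778] = 5.453, so f = 0.03363.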